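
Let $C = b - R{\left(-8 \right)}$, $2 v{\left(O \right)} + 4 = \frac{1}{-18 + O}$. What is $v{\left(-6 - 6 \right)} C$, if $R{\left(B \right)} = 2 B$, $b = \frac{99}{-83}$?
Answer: $- \frac{148709}{4980} \approx -29.861$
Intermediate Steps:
$b = - \frac{99}{83}$ ($b = 99 \left(- \frac{1}{83}\right) = - \frac{99}{83} \approx -1.1928$)
$v{\left(O \right)} = -2 + \frac{1}{2 \left(-18 + O\right)}$
$C = \frac{1229}{83}$ ($C = - \frac{99}{83} - 2 \left(-8\right) = - \frac{99}{83} - -16 = - \frac{99}{83} + 16 = \frac{1229}{83} \approx 14.807$)
$v{\left(-6 - 6 \right)} C = \frac{73 - 4 \left(-6 - 6\right)}{2 \left(-18 - 12\right)} \frac{1229}{83} = \frac{73 - -48}{2 \left(-18 - 12\right)} \frac{1229}{83} = \frac{73 + 48}{2 \left(-30\right)} \frac{1229}{83} = \frac{1}{2} \left(- \frac{1}{30}\right) 121 \cdot \frac{1229}{83} = \left(- \frac{121}{60}\right) \frac{1229}{83} = - \frac{148709}{4980}$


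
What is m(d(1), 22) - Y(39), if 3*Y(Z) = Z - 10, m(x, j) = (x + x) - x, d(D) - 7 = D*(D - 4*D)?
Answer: -17/3 ≈ -5.6667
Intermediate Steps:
d(D) = 7 - 3*D² (d(D) = 7 + D*(D - 4*D) = 7 + D*(-3*D) = 7 - 3*D²)
m(x, j) = x (m(x, j) = 2*x - x = x)
Y(Z) = -10/3 + Z/3 (Y(Z) = (Z - 10)/3 = (-10 + Z)/3 = -10/3 + Z/3)
m(d(1), 22) - Y(39) = (7 - 3*1²) - (-10/3 + (⅓)*39) = (7 - 3*1) - (-10/3 + 13) = (7 - 3) - 1*29/3 = 4 - 29/3 = -17/3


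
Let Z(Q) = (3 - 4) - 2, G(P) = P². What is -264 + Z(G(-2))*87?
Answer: -525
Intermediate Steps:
Z(Q) = -3 (Z(Q) = -1 - 2 = -3)
-264 + Z(G(-2))*87 = -264 - 3*87 = -264 - 261 = -525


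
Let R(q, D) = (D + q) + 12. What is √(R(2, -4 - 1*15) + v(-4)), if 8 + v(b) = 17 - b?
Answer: 2*√2 ≈ 2.8284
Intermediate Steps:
R(q, D) = 12 + D + q
v(b) = 9 - b (v(b) = -8 + (17 - b) = 9 - b)
√(R(2, -4 - 1*15) + v(-4)) = √((12 + (-4 - 1*15) + 2) + (9 - 1*(-4))) = √((12 + (-4 - 15) + 2) + (9 + 4)) = √((12 - 19 + 2) + 13) = √(-5 + 13) = √8 = 2*√2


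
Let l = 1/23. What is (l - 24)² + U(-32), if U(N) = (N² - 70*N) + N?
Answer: 2013329/529 ≈ 3805.9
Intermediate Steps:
U(N) = N² - 69*N
l = 1/23 ≈ 0.043478
(l - 24)² + U(-32) = (1/23 - 24)² - 32*(-69 - 32) = (-551/23)² - 32*(-101) = 303601/529 + 3232 = 2013329/529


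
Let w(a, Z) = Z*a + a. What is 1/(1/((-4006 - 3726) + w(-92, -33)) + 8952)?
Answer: 4788/42862175 ≈ 0.00011171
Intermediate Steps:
w(a, Z) = a + Z*a
1/(1/((-4006 - 3726) + w(-92, -33)) + 8952) = 1/(1/((-4006 - 3726) - 92*(1 - 33)) + 8952) = 1/(1/(-7732 - 92*(-32)) + 8952) = 1/(1/(-7732 + 2944) + 8952) = 1/(1/(-4788) + 8952) = 1/(-1/4788 + 8952) = 1/(42862175/4788) = 4788/42862175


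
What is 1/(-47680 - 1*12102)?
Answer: -1/59782 ≈ -1.6727e-5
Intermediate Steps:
1/(-47680 - 1*12102) = 1/(-47680 - 12102) = 1/(-59782) = -1/59782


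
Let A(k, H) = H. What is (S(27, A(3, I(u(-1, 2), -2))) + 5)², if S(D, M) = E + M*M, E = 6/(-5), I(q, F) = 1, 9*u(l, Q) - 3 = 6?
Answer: 576/25 ≈ 23.040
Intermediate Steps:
u(l, Q) = 1 (u(l, Q) = ⅓ + (⅑)*6 = ⅓ + ⅔ = 1)
E = -6/5 (E = 6*(-⅕) = -6/5 ≈ -1.2000)
S(D, M) = -6/5 + M² (S(D, M) = -6/5 + M*M = -6/5 + M²)
(S(27, A(3, I(u(-1, 2), -2))) + 5)² = ((-6/5 + 1²) + 5)² = ((-6/5 + 1) + 5)² = (-⅕ + 5)² = (24/5)² = 576/25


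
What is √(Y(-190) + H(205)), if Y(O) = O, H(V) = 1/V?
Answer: I*√7984545/205 ≈ 13.784*I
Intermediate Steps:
√(Y(-190) + H(205)) = √(-190 + 1/205) = √(-38949/205) = I*√7984545/205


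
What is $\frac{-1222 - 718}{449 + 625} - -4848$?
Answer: $\frac{2602406}{537} \approx 4846.2$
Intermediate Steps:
$\frac{-1222 - 718}{449 + 625} - -4848 = - \frac{1940}{1074} + 4848 = \left(-1940\right) \frac{1}{1074} + 4848 = - \frac{970}{537} + 4848 = \frac{2602406}{537}$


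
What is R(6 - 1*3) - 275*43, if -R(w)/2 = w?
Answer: -11831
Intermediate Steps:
R(w) = -2*w
R(6 - 1*3) - 275*43 = -2*(6 - 1*3) - 275*43 = -2*(6 - 3) - 11825 = -2*3 - 11825 = -6 - 11825 = -11831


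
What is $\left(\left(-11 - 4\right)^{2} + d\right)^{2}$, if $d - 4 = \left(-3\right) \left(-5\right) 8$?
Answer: $121801$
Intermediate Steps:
$d = 124$ ($d = 4 + \left(-3\right) \left(-5\right) 8 = 4 + 15 \cdot 8 = 4 + 120 = 124$)
$\left(\left(-11 - 4\right)^{2} + d\right)^{2} = \left(\left(-11 - 4\right)^{2} + 124\right)^{2} = \left(\left(-15\right)^{2} + 124\right)^{2} = \left(225 + 124\right)^{2} = 349^{2} = 121801$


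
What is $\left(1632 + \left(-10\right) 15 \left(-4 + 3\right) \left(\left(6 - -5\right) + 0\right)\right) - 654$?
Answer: $2628$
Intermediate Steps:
$\left(1632 + \left(-10\right) 15 \left(-4 + 3\right) \left(\left(6 - -5\right) + 0\right)\right) - 654 = \left(1632 - 150 \left(- (\left(6 + 5\right) + 0)\right)\right) - 654 = \left(1632 - 150 \left(- (11 + 0)\right)\right) - 654 = \left(1632 - 150 \left(\left(-1\right) 11\right)\right) - 654 = \left(1632 - -1650\right) - 654 = \left(1632 + 1650\right) - 654 = 3282 - 654 = 2628$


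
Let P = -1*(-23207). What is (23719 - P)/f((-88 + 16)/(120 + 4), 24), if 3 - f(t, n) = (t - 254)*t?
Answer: -492032/139173 ≈ -3.5354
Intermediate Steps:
f(t, n) = 3 - t*(-254 + t) (f(t, n) = 3 - (t - 254)*t = 3 - (-254 + t)*t = 3 - t*(-254 + t))
P = 23207
(23719 - P)/f((-88 + 16)/(120 + 4), 24) = (23719 - 1*23207)/(3 - ((-88 + 16)/(120 + 4))² + 254*((-88 + 16)/(120 + 4))) = (23719 - 23207)/(3 - (-72/124)² + 254*(-72/124)) = 512/(3 - (-72*1/124)² + 254*(-72*1/124)) = 512/(3 - (-18/31)² + 254*(-18/31)) = 512/(3 - 1*324/961 - 4572/31) = 512/(3 - 324/961 - 4572/31) = 512/(-139173/961) = 512*(-961/139173) = -492032/139173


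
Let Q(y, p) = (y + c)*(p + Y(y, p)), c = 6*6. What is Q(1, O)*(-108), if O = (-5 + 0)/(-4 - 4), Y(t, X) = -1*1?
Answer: 2997/2 ≈ 1498.5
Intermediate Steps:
Y(t, X) = -1
O = 5/8 (O = -5/(-8) = -5*(-1/8) = 5/8 ≈ 0.62500)
c = 36
Q(y, p) = (-1 + p)*(36 + y) (Q(y, p) = (y + 36)*(p - 1) = (36 + y)*(-1 + p) = (-1 + p)*(36 + y))
Q(1, O)*(-108) = (-36 - 1*1 + 36*(5/8) + (5/8)*1)*(-108) = (-36 - 1 + 45/2 + 5/8)*(-108) = -111/8*(-108) = 2997/2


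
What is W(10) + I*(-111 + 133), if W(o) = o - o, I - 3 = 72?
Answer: 1650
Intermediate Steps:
I = 75 (I = 3 + 72 = 75)
W(o) = 0
W(10) + I*(-111 + 133) = 0 + 75*(-111 + 133) = 0 + 75*22 = 0 + 1650 = 1650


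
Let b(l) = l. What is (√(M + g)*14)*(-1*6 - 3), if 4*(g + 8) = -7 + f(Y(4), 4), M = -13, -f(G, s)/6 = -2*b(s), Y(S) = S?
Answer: -63*I*√43 ≈ -413.12*I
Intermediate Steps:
f(G, s) = 12*s (f(G, s) = -(-12)*s = 12*s)
g = 9/4 (g = -8 + (-7 + 12*4)/4 = -8 + (-7 + 48)/4 = -8 + (¼)*41 = -8 + 41/4 = 9/4 ≈ 2.2500)
(√(M + g)*14)*(-1*6 - 3) = (√(-13 + 9/4)*14)*(-1*6 - 3) = (√(-43/4)*14)*(-6 - 3) = ((I*√43/2)*14)*(-9) = (7*I*√43)*(-9) = -63*I*√43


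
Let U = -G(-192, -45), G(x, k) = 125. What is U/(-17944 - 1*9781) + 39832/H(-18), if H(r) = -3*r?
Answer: 22086979/29943 ≈ 737.63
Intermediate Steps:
U = -125 (U = -1*125 = -125)
U/(-17944 - 1*9781) + 39832/H(-18) = -125/(-17944 - 1*9781) + 39832/((-3*(-18))) = -125/(-17944 - 9781) + 39832/54 = -125/(-27725) + 39832*(1/54) = -125*(-1/27725) + 19916/27 = 5/1109 + 19916/27 = 22086979/29943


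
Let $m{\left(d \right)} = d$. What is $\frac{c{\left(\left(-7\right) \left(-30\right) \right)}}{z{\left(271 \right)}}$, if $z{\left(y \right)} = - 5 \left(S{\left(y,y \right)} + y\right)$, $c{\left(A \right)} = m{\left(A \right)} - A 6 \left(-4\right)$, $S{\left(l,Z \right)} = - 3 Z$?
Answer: $\frac{525}{271} \approx 1.9373$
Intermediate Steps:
$c{\left(A \right)} = 25 A$ ($c{\left(A \right)} = A - A 6 \left(-4\right) = A - 6 A \left(-4\right) = A - - 24 A = A + 24 A = 25 A$)
$z{\left(y \right)} = 10 y$ ($z{\left(y \right)} = - 5 \left(- 3 y + y\right) = - 5 \left(- 2 y\right) = 10 y$)
$\frac{c{\left(\left(-7\right) \left(-30\right) \right)}}{z{\left(271 \right)}} = \frac{25 \left(\left(-7\right) \left(-30\right)\right)}{10 \cdot 271} = \frac{25 \cdot 210}{2710} = 5250 \cdot \frac{1}{2710} = \frac{525}{271}$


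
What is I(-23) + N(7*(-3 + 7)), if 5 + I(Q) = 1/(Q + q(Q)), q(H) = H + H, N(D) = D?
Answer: 1586/69 ≈ 22.986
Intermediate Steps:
q(H) = 2*H
I(Q) = -5 + 1/(3*Q) (I(Q) = -5 + 1/(Q + 2*Q) = -5 + 1/(3*Q))
I(-23) + N(7*(-3 + 7)) = (-5 + (⅓)/(-23)) + 7*(-3 + 7) = (-5 + (⅓)*(-1/23)) + 7*4 = (-5 - 1/69) + 28 = -346/69 + 28 = 1586/69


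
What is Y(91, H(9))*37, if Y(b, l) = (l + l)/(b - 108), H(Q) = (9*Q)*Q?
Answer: -53946/17 ≈ -3173.3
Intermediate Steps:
H(Q) = 9*Q**2
Y(b, l) = 2*l/(-108 + b) (Y(b, l) = (2*l)/(-108 + b) = 2*l/(-108 + b))
Y(91, H(9))*37 = (2*(9*9**2)/(-108 + 91))*37 = (2*(9*81)/(-17))*37 = (2*729*(-1/17))*37 = -1458/17*37 = -53946/17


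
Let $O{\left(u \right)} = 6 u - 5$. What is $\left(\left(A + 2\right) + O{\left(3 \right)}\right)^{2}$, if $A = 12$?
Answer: $729$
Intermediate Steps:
$O{\left(u \right)} = -5 + 6 u$
$\left(\left(A + 2\right) + O{\left(3 \right)}\right)^{2} = \left(\left(12 + 2\right) + \left(-5 + 6 \cdot 3\right)\right)^{2} = \left(14 + \left(-5 + 18\right)\right)^{2} = \left(14 + 13\right)^{2} = 27^{2} = 729$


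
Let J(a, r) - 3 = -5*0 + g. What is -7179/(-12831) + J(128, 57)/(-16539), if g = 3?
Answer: 13184055/23579101 ≈ 0.55914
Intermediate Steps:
J(a, r) = 6 (J(a, r) = 3 + (-5*0 + 3) = 3 + (0 + 3) = 3 + 3 = 6)
-7179/(-12831) + J(128, 57)/(-16539) = -7179/(-12831) + 6/(-16539) = -7179*(-1/12831) + 6*(-1/16539) = 2393/4277 - 2/5513 = 13184055/23579101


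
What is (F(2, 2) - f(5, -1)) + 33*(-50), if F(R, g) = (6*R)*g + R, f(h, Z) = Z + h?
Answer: -1628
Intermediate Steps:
F(R, g) = R + 6*R*g (F(R, g) = 6*R*g + R = R + 6*R*g)
(F(2, 2) - f(5, -1)) + 33*(-50) = (2*(1 + 6*2) - (-1 + 5)) + 33*(-50) = (2*(1 + 12) - 1*4) - 1650 = (2*13 - 4) - 1650 = (26 - 4) - 1650 = 22 - 1650 = -1628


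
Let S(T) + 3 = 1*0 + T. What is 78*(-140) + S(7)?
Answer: -10916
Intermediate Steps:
S(T) = -3 + T (S(T) = -3 + (1*0 + T) = -3 + (0 + T) = -3 + T)
78*(-140) + S(7) = 78*(-140) + (-3 + 7) = -10920 + 4 = -10916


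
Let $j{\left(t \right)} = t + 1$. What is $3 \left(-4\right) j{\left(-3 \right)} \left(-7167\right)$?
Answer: $-172008$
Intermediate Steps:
$j{\left(t \right)} = 1 + t$
$3 \left(-4\right) j{\left(-3 \right)} \left(-7167\right) = 3 \left(-4\right) \left(1 - 3\right) \left(-7167\right) = \left(-12\right) \left(-2\right) \left(-7167\right) = 24 \left(-7167\right) = -172008$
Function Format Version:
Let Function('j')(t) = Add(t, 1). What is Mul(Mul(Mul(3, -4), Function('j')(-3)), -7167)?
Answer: -172008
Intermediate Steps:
Function('j')(t) = Add(1, t)
Mul(Mul(Mul(3, -4), Function('j')(-3)), -7167) = Mul(Mul(Mul(3, -4), Add(1, -3)), -7167) = Mul(Mul(-12, -2), -7167) = Mul(24, -7167) = -172008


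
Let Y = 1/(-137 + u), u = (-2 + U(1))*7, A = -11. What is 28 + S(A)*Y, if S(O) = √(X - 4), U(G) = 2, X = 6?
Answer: 28 - √2/137 ≈ 27.990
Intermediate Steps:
S(O) = √2 (S(O) = √(6 - 4) = √2)
u = 0 (u = (-2 + 2)*7 = 0*7 = 0)
Y = -1/137 (Y = 1/(-137 + 0) = 1/(-137) = -1/137 ≈ -0.0072993)
28 + S(A)*Y = 28 + √2*(-1/137) = 28 - √2/137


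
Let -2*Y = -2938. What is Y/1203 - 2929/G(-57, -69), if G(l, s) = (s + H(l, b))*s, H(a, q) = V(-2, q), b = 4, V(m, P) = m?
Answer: 408116/654833 ≈ 0.62324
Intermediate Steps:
Y = 1469 (Y = -½*(-2938) = 1469)
H(a, q) = -2
G(l, s) = s*(-2 + s) (G(l, s) = (s - 2)*s = (-2 + s)*s = s*(-2 + s))
Y/1203 - 2929/G(-57, -69) = 1469/1203 - 2929*(-1/(69*(-2 - 69))) = 1469*(1/1203) - 2929/((-69*(-71))) = 1469/1203 - 2929/4899 = 408116/654833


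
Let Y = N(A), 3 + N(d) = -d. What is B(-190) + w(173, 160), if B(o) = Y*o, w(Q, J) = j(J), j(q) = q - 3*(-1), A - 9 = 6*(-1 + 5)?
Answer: 7003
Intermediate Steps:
A = 33 (A = 9 + 6*(-1 + 5) = 9 + 6*4 = 9 + 24 = 33)
j(q) = 3 + q (j(q) = q + 3 = 3 + q)
w(Q, J) = 3 + J
N(d) = -3 - d
Y = -36 (Y = -3 - 1*33 = -3 - 33 = -36)
B(o) = -36*o
B(-190) + w(173, 160) = -36*(-190) + (3 + 160) = 6840 + 163 = 7003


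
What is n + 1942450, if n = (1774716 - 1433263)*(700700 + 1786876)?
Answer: 849392230378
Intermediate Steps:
n = 849390287928 (n = 341453*2487576 = 849390287928)
n + 1942450 = 849390287928 + 1942450 = 849392230378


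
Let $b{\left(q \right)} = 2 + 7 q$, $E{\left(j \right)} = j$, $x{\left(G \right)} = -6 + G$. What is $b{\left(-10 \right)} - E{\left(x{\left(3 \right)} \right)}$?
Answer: $-65$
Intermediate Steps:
$b{\left(-10 \right)} - E{\left(x{\left(3 \right)} \right)} = \left(2 + 7 \left(-10\right)\right) - \left(-6 + 3\right) = \left(2 - 70\right) - -3 = -68 + 3 = -65$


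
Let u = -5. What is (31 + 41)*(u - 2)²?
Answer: 3528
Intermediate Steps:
(31 + 41)*(u - 2)² = (31 + 41)*(-5 - 2)² = 72*(-7)² = 72*49 = 3528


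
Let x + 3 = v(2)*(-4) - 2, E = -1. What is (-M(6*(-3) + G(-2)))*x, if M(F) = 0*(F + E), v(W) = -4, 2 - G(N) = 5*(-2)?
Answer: 0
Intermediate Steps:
G(N) = 12 (G(N) = 2 - 5*(-2) = 2 - 1*(-10) = 2 + 10 = 12)
M(F) = 0 (M(F) = 0*(F - 1) = 0*(-1 + F) = 0)
x = 11 (x = -3 + (-4*(-4) - 2) = -3 + (16 - 2) = -3 + 14 = 11)
(-M(6*(-3) + G(-2)))*x = -1*0*11 = 0*11 = 0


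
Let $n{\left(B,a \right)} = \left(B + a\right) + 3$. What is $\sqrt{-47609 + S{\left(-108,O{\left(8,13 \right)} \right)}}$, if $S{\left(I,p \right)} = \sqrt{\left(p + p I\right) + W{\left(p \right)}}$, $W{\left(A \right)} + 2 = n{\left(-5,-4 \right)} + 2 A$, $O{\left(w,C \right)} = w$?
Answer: $\sqrt{-47609 + 4 i \sqrt{53}} \approx 0.0667 + 218.19 i$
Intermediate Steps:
$n{\left(B,a \right)} = 3 + B + a$
$W{\left(A \right)} = -8 + 2 A$ ($W{\left(A \right)} = -2 + \left(\left(3 - 5 - 4\right) + 2 A\right) = -2 + \left(-6 + 2 A\right) = -8 + 2 A$)
$S{\left(I,p \right)} = \sqrt{-8 + 3 p + I p}$ ($S{\left(I,p \right)} = \sqrt{\left(p + p I\right) + \left(-8 + 2 p\right)} = \sqrt{\left(p + I p\right) + \left(-8 + 2 p\right)} = \sqrt{-8 + 3 p + I p}$)
$\sqrt{-47609 + S{\left(-108,O{\left(8,13 \right)} \right)}} = \sqrt{-47609 + \sqrt{-8 + 3 \cdot 8 - 864}} = \sqrt{-47609 + \sqrt{-8 + 24 - 864}} = \sqrt{-47609 + \sqrt{-848}} = \sqrt{-47609 + 4 i \sqrt{53}}$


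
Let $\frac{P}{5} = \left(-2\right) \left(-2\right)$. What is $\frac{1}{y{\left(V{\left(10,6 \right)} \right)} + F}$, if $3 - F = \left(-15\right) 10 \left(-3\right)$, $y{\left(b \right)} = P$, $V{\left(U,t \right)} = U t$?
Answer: $- \frac{1}{427} \approx -0.0023419$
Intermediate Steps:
$P = 20$ ($P = 5 \left(\left(-2\right) \left(-2\right)\right) = 5 \cdot 4 = 20$)
$y{\left(b \right)} = 20$
$F = -447$ ($F = 3 - \left(-15\right) 10 \left(-3\right) = 3 - \left(-150\right) \left(-3\right) = 3 - 450 = -447$)
$\frac{1}{y{\left(V{\left(10,6 \right)} \right)} + F} = \frac{1}{20 - 447} = \frac{1}{-427} = - \frac{1}{427}$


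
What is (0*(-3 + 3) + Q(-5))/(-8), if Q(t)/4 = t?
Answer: 5/2 ≈ 2.5000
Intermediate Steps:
Q(t) = 4*t
(0*(-3 + 3) + Q(-5))/(-8) = (0*(-3 + 3) + 4*(-5))/(-8) = -(0*0 - 20)/8 = -(0 - 20)/8 = -⅛*(-20) = 5/2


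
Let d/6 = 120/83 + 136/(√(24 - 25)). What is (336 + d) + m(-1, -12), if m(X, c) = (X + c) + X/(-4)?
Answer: 110199/332 - 816*I ≈ 331.92 - 816.0*I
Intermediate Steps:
d = 720/83 - 816*I (d = 6*(120/83 + 136/(√(24 - 25))) = 6*(120*(1/83) + 136/(√(-1))) = 6*(120/83 + 136/I) = 6*(120/83 + 136*(-I)) = 6*(120/83 - 136*I) = 720/83 - 816*I ≈ 8.6747 - 816.0*I)
m(X, c) = c + 3*X/4 (m(X, c) = (X + c) + X*(-¼) = (X + c) - X/4 = c + 3*X/4)
(336 + d) + m(-1, -12) = (336 + (720/83 - 816*I)) + (-12 + (¾)*(-1)) = (28608/83 - 816*I) + (-12 - ¾) = (28608/83 - 816*I) - 51/4 = 110199/332 - 816*I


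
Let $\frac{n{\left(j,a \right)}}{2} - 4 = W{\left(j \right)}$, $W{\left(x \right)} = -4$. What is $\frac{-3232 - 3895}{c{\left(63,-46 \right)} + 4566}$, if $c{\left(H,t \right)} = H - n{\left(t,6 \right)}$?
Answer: $- \frac{7127}{4629} \approx -1.5396$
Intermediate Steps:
$n{\left(j,a \right)} = 0$ ($n{\left(j,a \right)} = 8 + 2 \left(-4\right) = 8 - 8 = 0$)
$c{\left(H,t \right)} = H$ ($c{\left(H,t \right)} = H - 0 = H + 0 = H$)
$\frac{-3232 - 3895}{c{\left(63,-46 \right)} + 4566} = \frac{-3232 - 3895}{63 + 4566} = - \frac{7127}{4629}$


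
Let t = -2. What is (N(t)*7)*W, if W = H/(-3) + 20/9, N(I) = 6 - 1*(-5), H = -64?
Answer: 16324/9 ≈ 1813.8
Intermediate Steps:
N(I) = 11 (N(I) = 6 + 5 = 11)
W = 212/9 (W = -64/(-3) + 20/9 = -64*(-1/3) + 20*(1/9) = 64/3 + 20/9 = 212/9 ≈ 23.556)
(N(t)*7)*W = (11*7)*(212/9) = 77*(212/9) = 16324/9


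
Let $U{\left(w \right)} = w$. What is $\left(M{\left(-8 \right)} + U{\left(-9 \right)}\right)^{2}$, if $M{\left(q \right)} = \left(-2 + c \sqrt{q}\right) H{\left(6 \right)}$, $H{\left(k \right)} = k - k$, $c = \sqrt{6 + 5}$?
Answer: $81$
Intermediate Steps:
$c = \sqrt{11} \approx 3.3166$
$H{\left(k \right)} = 0$
$M{\left(q \right)} = 0$ ($M{\left(q \right)} = \left(-2 + \sqrt{11} \sqrt{q}\right) 0 = 0$)
$\left(M{\left(-8 \right)} + U{\left(-9 \right)}\right)^{2} = \left(0 - 9\right)^{2} = \left(-9\right)^{2} = 81$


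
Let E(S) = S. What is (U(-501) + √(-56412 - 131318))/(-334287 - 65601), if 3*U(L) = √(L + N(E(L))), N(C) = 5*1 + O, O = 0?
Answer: I*(-√31/299916 - √187730/399888) ≈ -0.0011021*I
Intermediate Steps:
N(C) = 5 (N(C) = 5*1 + 0 = 5 + 0 = 5)
U(L) = √(5 + L)/3 (U(L) = √(L + 5)/3 = √(5 + L)/3)
(U(-501) + √(-56412 - 131318))/(-334287 - 65601) = (√(5 - 501)/3 + √(-56412 - 131318))/(-334287 - 65601) = (√(-496)/3 + √(-187730))/(-399888) = ((4*I*√31)/3 + I*√187730)*(-1/399888) = (4*I*√31/3 + I*√187730)*(-1/399888) = (I*√187730 + 4*I*√31/3)*(-1/399888) = -I*√31/299916 - I*√187730/399888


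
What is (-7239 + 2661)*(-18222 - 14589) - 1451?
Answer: 150207307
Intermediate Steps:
(-7239 + 2661)*(-18222 - 14589) - 1451 = -4578*(-32811) - 1451 = 150208758 - 1451 = 150207307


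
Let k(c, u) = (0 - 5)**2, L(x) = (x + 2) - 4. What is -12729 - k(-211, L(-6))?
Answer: -12754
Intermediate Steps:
L(x) = -2 + x (L(x) = (2 + x) - 4 = -2 + x)
k(c, u) = 25 (k(c, u) = (-5)**2 = 25)
-12729 - k(-211, L(-6)) = -12729 - 1*25 = -12729 - 25 = -12754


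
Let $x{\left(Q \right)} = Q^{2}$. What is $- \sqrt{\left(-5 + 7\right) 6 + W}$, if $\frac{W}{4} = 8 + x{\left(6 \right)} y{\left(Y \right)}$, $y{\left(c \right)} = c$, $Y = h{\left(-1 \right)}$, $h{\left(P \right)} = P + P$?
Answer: $- 2 i \sqrt{61} \approx - 15.62 i$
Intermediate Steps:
$h{\left(P \right)} = 2 P$
$Y = -2$ ($Y = 2 \left(-1\right) = -2$)
$W = -256$ ($W = 4 \left(8 + 6^{2} \left(-2\right)\right) = 4 \left(8 + 36 \left(-2\right)\right) = 4 \left(8 - 72\right) = 4 \left(-64\right) = -256$)
$- \sqrt{\left(-5 + 7\right) 6 + W} = - \sqrt{\left(-5 + 7\right) 6 - 256} = - \sqrt{2 \cdot 6 - 256} = - \sqrt{12 - 256} = - \sqrt{-244} = - 2 i \sqrt{61}$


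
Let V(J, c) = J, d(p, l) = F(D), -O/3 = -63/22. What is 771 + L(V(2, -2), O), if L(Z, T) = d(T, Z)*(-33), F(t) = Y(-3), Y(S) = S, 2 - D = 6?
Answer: 870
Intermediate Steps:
O = 189/22 (O = -(-189)/22 = -3*(-63/22) = 189/22 ≈ 8.5909)
D = -4 (D = 2 - 1*6 = 2 - 6 = -4)
F(t) = -3
d(p, l) = -3
L(Z, T) = 99 (L(Z, T) = -3*(-33) = 99)
771 + L(V(2, -2), O) = 771 + 99 = 870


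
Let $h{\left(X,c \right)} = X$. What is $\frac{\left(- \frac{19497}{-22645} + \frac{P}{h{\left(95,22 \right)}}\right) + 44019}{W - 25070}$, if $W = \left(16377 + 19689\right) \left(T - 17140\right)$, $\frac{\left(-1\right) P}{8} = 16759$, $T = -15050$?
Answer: $- \frac{366651064}{9990431693011} \approx -3.67 \cdot 10^{-5}$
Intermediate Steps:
$P = -134072$ ($P = \left(-8\right) 16759 = -134072$)
$W = -1160964540$ ($W = \left(16377 + 19689\right) \left(-15050 - 17140\right) = 36066 \left(-32190\right) = -1160964540$)
$\frac{\left(- \frac{19497}{-22645} + \frac{P}{h{\left(95,22 \right)}}\right) + 44019}{W - 25070} = \frac{\left(- \frac{19497}{-22645} - \frac{134072}{95}\right) + 44019}{-1160964540 - 25070} = \frac{\left(\left(-19497\right) \left(- \frac{1}{22645}\right) - \frac{134072}{95}\right) + 44019}{-1160989610} = \left(\left(\frac{19497}{22645} - \frac{134072}{95}\right) + 44019\right) \left(- \frac{1}{1160989610}\right) = \left(- \frac{121368329}{86051} + 44019\right) \left(- \frac{1}{1160989610}\right) = \frac{3666510640}{86051} \left(- \frac{1}{1160989610}\right) = - \frac{366651064}{9990431693011}$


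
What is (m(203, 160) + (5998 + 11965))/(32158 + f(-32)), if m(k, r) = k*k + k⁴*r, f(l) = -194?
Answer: 67927282033/7991 ≈ 8.5005e+6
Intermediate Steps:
m(k, r) = k² + r*k⁴
(m(203, 160) + (5998 + 11965))/(32158 + f(-32)) = ((203² + 160*203⁴) + (5998 + 11965))/(32158 - 194) = ((41209 + 160*1698181681) + 17963)/31964 = ((41209 + 271709068960) + 17963)*(1/31964) = (271709110169 + 17963)*(1/31964) = 271709128132*(1/31964) = 67927282033/7991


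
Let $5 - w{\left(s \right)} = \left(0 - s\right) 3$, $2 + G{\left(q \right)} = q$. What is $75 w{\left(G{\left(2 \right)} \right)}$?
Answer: $375$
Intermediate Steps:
$G{\left(q \right)} = -2 + q$
$w{\left(s \right)} = 5 + 3 s$ ($w{\left(s \right)} = 5 - \left(0 - s\right) 3 = 5 - - s 3 = 5 - - 3 s = 5 + 3 s$)
$75 w{\left(G{\left(2 \right)} \right)} = 75 \left(5 + 3 \left(-2 + 2\right)\right) = 75 \left(5 + 3 \cdot 0\right) = 75 \left(5 + 0\right) = 75 \cdot 5 = 375$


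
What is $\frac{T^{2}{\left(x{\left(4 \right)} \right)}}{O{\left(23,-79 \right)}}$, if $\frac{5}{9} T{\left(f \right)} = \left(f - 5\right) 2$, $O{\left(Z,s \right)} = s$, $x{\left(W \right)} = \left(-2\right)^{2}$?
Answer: $- \frac{324}{1975} \approx -0.16405$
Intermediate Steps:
$x{\left(W \right)} = 4$
$T{\left(f \right)} = -18 + \frac{18 f}{5}$ ($T{\left(f \right)} = \frac{9 \left(f - 5\right) 2}{5} = \frac{9 \left(-5 + f\right) 2}{5} = \frac{9 \left(-10 + 2 f\right)}{5} = -18 + \frac{18 f}{5}$)
$\frac{T^{2}{\left(x{\left(4 \right)} \right)}}{O{\left(23,-79 \right)}} = \frac{\left(-18 + \frac{18}{5} \cdot 4\right)^{2}}{-79} = \left(-18 + \frac{72}{5}\right)^{2} \left(- \frac{1}{79}\right) = \left(- \frac{18}{5}\right)^{2} \left(- \frac{1}{79}\right) = \frac{324}{25} \left(- \frac{1}{79}\right) = - \frac{324}{1975}$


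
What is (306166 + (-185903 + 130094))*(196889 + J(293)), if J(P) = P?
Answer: 49365893974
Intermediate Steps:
(306166 + (-185903 + 130094))*(196889 + J(293)) = (306166 + (-185903 + 130094))*(196889 + 293) = (306166 - 55809)*197182 = 250357*197182 = 49365893974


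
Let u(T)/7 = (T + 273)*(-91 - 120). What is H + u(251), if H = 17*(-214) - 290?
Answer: -777876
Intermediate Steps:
H = -3928 (H = -3638 - 290 = -3928)
u(T) = -403221 - 1477*T (u(T) = 7*((T + 273)*(-91 - 120)) = 7*((273 + T)*(-211)) = 7*(-57603 - 211*T) = -403221 - 1477*T)
H + u(251) = -3928 + (-403221 - 1477*251) = -3928 + (-403221 - 370727) = -3928 - 773948 = -777876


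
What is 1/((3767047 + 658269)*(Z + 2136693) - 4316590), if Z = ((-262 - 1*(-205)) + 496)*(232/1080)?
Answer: 135/1276553888156726 ≈ 1.0575e-13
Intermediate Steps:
Z = 12731/135 (Z = ((-262 + 205) + 496)*(232*(1/1080)) = (-57 + 496)*(29/135) = 439*(29/135) = 12731/135 ≈ 94.304)
1/((3767047 + 658269)*(Z + 2136693) - 4316590) = 1/((3767047 + 658269)*(12731/135 + 2136693) - 4316590) = 1/(4425316*(288466286/135) - 4316590) = 1/(1276554470896376/135 - 4316590) = 1/(1276553888156726/135) = 135/1276553888156726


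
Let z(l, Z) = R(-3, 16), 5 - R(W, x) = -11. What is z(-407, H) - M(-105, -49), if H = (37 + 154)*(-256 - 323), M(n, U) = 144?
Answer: -128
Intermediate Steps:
H = -110589 (H = 191*(-579) = -110589)
R(W, x) = 16 (R(W, x) = 5 - 1*(-11) = 5 + 11 = 16)
z(l, Z) = 16
z(-407, H) - M(-105, -49) = 16 - 1*144 = 16 - 144 = -128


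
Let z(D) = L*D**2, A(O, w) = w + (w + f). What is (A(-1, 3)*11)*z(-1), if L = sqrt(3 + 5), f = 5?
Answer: 242*sqrt(2) ≈ 342.24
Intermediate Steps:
L = 2*sqrt(2) (L = sqrt(8) = 2*sqrt(2) ≈ 2.8284)
A(O, w) = 5 + 2*w (A(O, w) = w + (w + 5) = w + (5 + w) = 5 + 2*w)
z(D) = 2*sqrt(2)*D**2 (z(D) = (2*sqrt(2))*D**2 = 2*sqrt(2)*D**2)
(A(-1, 3)*11)*z(-1) = ((5 + 2*3)*11)*(2*sqrt(2)*(-1)**2) = ((5 + 6)*11)*(2*sqrt(2)*1) = (11*11)*(2*sqrt(2)) = 121*(2*sqrt(2)) = 242*sqrt(2)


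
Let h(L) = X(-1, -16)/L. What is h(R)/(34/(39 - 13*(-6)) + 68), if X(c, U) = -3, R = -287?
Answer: 351/2293130 ≈ 0.00015307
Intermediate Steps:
h(L) = -3/L
h(R)/(34/(39 - 13*(-6)) + 68) = (-3/(-287))/(34/(39 - 13*(-6)) + 68) = (-3*(-1/287))/(34/(39 + 78) + 68) = 3/(287*(34/117 + 68)) = 3/(287*(7990/117)) = (3/287)*(117/7990) = 351/2293130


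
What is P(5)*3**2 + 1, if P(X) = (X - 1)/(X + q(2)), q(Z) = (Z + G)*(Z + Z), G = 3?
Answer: 61/25 ≈ 2.4400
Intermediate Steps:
q(Z) = 2*Z*(3 + Z) (q(Z) = (Z + 3)*(Z + Z) = (3 + Z)*(2*Z) = 2*Z*(3 + Z))
P(X) = (-1 + X)/(20 + X) (P(X) = (X - 1)/(X + 2*2*(3 + 2)) = (-1 + X)/(X + 2*2*5) = (-1 + X)/(X + 20) = (-1 + X)/(20 + X))
P(5)*3**2 + 1 = ((-1 + 5)/(20 + 5))*3**2 + 1 = (4/25)*9 + 1 = 36/25 + 1 = 61/25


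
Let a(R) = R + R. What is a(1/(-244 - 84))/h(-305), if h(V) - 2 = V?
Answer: 1/49692 ≈ 2.0124e-5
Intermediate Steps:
h(V) = 2 + V
a(R) = 2*R
a(1/(-244 - 84))/h(-305) = (2/(-244 - 84))/(2 - 305) = (2/(-328))/(-303) = (2*(-1/328))*(-1/303) = -1/164*(-1/303) = 1/49692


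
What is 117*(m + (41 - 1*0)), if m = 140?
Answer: 21177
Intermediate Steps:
117*(m + (41 - 1*0)) = 117*(140 + (41 - 1*0)) = 117*(140 + (41 + 0)) = 117*(140 + 41) = 117*181 = 21177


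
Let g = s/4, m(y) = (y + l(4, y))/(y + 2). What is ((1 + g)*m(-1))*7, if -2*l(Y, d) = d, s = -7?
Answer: 21/8 ≈ 2.6250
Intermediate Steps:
l(Y, d) = -d/2
m(y) = y/(2*(2 + y)) (m(y) = (y - y/2)/(y + 2) = (y/2)/(2 + y) = y/(2*(2 + y)))
g = -7/4 ≈ -1.7500
((1 + g)*m(-1))*7 = ((1 - 7/4)*((1/2)*(-1)/(2 - 1)))*7 = -3*(-1)/(8*1)*7 = -3*(-1)/8*7 = -3/4*(-1/2)*7 = (3/8)*7 = 21/8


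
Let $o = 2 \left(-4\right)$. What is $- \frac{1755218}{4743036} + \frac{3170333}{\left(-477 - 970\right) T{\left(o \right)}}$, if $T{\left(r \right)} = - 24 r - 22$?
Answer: $- \frac{1933596203351}{145842428205} \approx -13.258$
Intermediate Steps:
$o = -8$
$T{\left(r \right)} = -22 - 24 r$
$- \frac{1755218}{4743036} + \frac{3170333}{\left(-477 - 970\right) T{\left(o \right)}} = - \frac{1755218}{4743036} + \frac{3170333}{\left(-477 - 970\right) \left(-22 - -192\right)} = \left(-1755218\right) \frac{1}{4743036} + \frac{3170333}{\left(-1447\right) \left(-22 + 192\right)} = - \frac{877609}{2371518} + \frac{3170333}{\left(-1447\right) 170} = - \frac{877609}{2371518} + \frac{3170333}{-245990} = - \frac{877609}{2371518} + 3170333 \left(- \frac{1}{245990}\right) = - \frac{877609}{2371518} - \frac{3170333}{245990} = - \frac{1933596203351}{145842428205}$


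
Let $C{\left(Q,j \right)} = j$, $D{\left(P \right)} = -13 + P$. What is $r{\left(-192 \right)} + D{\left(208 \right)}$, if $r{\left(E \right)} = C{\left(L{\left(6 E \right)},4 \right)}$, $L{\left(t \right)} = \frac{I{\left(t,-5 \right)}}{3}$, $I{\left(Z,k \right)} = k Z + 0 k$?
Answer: $199$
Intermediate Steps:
$I{\left(Z,k \right)} = Z k$ ($I{\left(Z,k \right)} = Z k + 0 = Z k$)
$L{\left(t \right)} = - \frac{5 t}{3}$ ($L{\left(t \right)} = \frac{t \left(-5\right)}{3} = - 5 t \frac{1}{3} = - \frac{5 t}{3}$)
$r{\left(E \right)} = 4$
$r{\left(-192 \right)} + D{\left(208 \right)} = 4 + \left(-13 + 208\right) = 4 + 195 = 199$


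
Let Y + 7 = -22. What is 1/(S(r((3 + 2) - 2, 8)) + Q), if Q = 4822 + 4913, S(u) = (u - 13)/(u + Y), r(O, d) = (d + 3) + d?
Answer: 5/48672 ≈ 0.00010273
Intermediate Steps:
r(O, d) = 3 + 2*d (r(O, d) = (3 + d) + d = 3 + 2*d)
Y = -29 (Y = -7 - 22 = -29)
S(u) = (-13 + u)/(-29 + u) (S(u) = (u - 13)/(u - 29) = (-13 + u)/(-29 + u))
Q = 9735
1/(S(r((3 + 2) - 2, 8)) + Q) = 1/((-13 + (3 + 2*8))/(-29 + (3 + 2*8)) + 9735) = 1/((-13 + (3 + 16))/(-29 + (3 + 16)) + 9735) = 1/((-13 + 19)/(-29 + 19) + 9735) = 1/(6/(-10) + 9735) = 1/(-1/10*6 + 9735) = 1/(-3/5 + 9735) = 1/(48672/5) = 5/48672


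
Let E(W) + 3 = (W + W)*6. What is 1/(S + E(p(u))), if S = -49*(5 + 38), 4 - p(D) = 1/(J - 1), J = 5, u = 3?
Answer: -1/2065 ≈ -0.00048426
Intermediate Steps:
p(D) = 15/4 (p(D) = 4 - 1/(5 - 1) = 4 - 1/4 = 4 - 1*¼ = 4 - ¼ = 15/4)
E(W) = -3 + 12*W (E(W) = -3 + (W + W)*6 = -3 + (2*W)*6 = -3 + 12*W)
S = -2107 (S = -49*43 = -2107)
1/(S + E(p(u))) = 1/(-2107 + (-3 + 12*(15/4))) = 1/(-2107 + (-3 + 45)) = 1/(-2107 + 42) = 1/(-2065) = -1/2065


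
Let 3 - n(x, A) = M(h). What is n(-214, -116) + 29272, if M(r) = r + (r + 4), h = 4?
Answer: 29263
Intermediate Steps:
M(r) = 4 + 2*r (M(r) = r + (4 + r) = 4 + 2*r)
n(x, A) = -9 (n(x, A) = 3 - (4 + 2*4) = 3 - (4 + 8) = 3 - 1*12 = 3 - 12 = -9)
n(-214, -116) + 29272 = -9 + 29272 = 29263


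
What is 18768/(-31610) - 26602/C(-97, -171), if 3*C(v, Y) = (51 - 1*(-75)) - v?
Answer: -1263426462/3524515 ≈ -358.47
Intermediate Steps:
C(v, Y) = 42 - v/3 (C(v, Y) = ((51 - 1*(-75)) - v)/3 = ((51 + 75) - v)/3 = (126 - v)/3 = 42 - v/3)
18768/(-31610) - 26602/C(-97, -171) = 18768/(-31610) - 26602/(42 - 1/3*(-97)) = 18768*(-1/31610) - 26602/(42 + 97/3) = -9384/15805 - 26602/223/3 = -9384/15805 - 26602*3/223 = -9384/15805 - 79806/223 = -1263426462/3524515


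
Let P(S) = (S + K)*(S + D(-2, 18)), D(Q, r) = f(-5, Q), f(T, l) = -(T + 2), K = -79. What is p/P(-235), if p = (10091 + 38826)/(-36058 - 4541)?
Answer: -48917/2957555952 ≈ -1.6540e-5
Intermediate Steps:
f(T, l) = -2 - T (f(T, l) = -(2 + T) = -2 - T)
D(Q, r) = 3 (D(Q, r) = -2 - 1*(-5) = -2 + 5 = 3)
P(S) = (-79 + S)*(3 + S) (P(S) = (S - 79)*(S + 3) = (-79 + S)*(3 + S))
p = -48917/40599 (p = 48917/(-40599) = 48917*(-1/40599) = -48917/40599 ≈ -1.2049)
p/P(-235) = -48917/(40599*(-237 + (-235)² - 76*(-235))) = -48917/(40599*(-237 + 55225 + 17860)) = -48917/40599/72848 = -48917/40599*1/72848 = -48917/2957555952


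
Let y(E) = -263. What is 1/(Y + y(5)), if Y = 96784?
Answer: 1/96521 ≈ 1.0360e-5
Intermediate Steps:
1/(Y + y(5)) = 1/(96784 - 263) = 1/96521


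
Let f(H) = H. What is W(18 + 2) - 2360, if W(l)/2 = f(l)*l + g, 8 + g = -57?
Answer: -1690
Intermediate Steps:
g = -65 (g = -8 - 57 = -65)
W(l) = -130 + 2*l² (W(l) = 2*(l*l - 65) = 2*(l² - 65) = 2*(-65 + l²) = -130 + 2*l²)
W(18 + 2) - 2360 = (-130 + 2*(18 + 2)²) - 2360 = (-130 + 2*20²) - 2360 = (-130 + 2*400) - 2360 = (-130 + 800) - 2360 = 670 - 2360 = -1690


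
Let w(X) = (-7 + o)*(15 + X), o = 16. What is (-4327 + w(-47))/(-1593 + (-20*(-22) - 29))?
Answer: 4615/1182 ≈ 3.9044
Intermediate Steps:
w(X) = 135 + 9*X (w(X) = (-7 + 16)*(15 + X) = 9*(15 + X) = 135 + 9*X)
(-4327 + w(-47))/(-1593 + (-20*(-22) - 29)) = (-4327 + (135 + 9*(-47)))/(-1593 + (-20*(-22) - 29)) = (-4327 + (135 - 423))/(-1593 + (440 - 29)) = (-4327 - 288)/(-1593 + 411) = -4615/(-1182) = -4615*(-1/1182) = 4615/1182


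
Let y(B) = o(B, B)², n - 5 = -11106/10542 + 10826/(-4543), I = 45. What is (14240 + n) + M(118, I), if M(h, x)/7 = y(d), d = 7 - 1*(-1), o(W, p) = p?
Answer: 16750406424/1140293 ≈ 14690.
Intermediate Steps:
n = 1782840/1140293 (n = 5 + (-11106/10542 + 10826/(-4543)) = 5 + (-11106*1/10542 + 10826*(-1/4543)) = 5 + (-1851/1757 - 10826/4543) = 5 - 3918625/1140293 = 1782840/1140293 ≈ 1.5635)
d = 8 (d = 7 + 1 = 8)
y(B) = B²
M(h, x) = 448 (M(h, x) = 7*8² = 7*64 = 448)
(14240 + n) + M(118, I) = (14240 + 1782840/1140293) + 448 = 16239555160/1140293 + 448 = 16750406424/1140293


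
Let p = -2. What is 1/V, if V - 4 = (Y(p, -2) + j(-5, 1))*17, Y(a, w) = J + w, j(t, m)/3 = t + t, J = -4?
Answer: -1/608 ≈ -0.0016447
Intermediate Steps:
j(t, m) = 6*t (j(t, m) = 3*(t + t) = 3*(2*t) = 6*t)
Y(a, w) = -4 + w
V = -608 (V = 4 + ((-4 - 2) + 6*(-5))*17 = 4 + (-6 - 30)*17 = 4 - 36*17 = 4 - 612 = -608)
1/V = 1/(-608) = -1/608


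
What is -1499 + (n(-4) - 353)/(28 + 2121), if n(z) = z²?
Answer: -3221688/2149 ≈ -1499.2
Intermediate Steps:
-1499 + (n(-4) - 353)/(28 + 2121) = -1499 + ((-4)² - 353)/(28 + 2121) = -1499 + (16 - 353)/2149 = -1499 - 337*1/2149 = -1499 - 337/2149 = -3221688/2149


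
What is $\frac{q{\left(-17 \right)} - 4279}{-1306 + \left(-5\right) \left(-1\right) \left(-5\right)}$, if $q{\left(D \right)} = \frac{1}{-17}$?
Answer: $\frac{72744}{22627} \approx 3.2149$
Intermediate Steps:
$q{\left(D \right)} = - \frac{1}{17}$
$\frac{q{\left(-17 \right)} - 4279}{-1306 + \left(-5\right) \left(-1\right) \left(-5\right)} = \frac{- \frac{1}{17} - 4279}{-1306 + \left(-5\right) \left(-1\right) \left(-5\right)} = - \frac{72744}{17 \left(-1306 + 5 \left(-5\right)\right)} = - \frac{72744}{17 \left(-1306 - 25\right)} = - \frac{72744}{17 \left(-1331\right)} = \left(- \frac{72744}{17}\right) \left(- \frac{1}{1331}\right) = \frac{72744}{22627}$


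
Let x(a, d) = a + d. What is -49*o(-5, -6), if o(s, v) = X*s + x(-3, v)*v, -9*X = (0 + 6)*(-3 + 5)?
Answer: -8918/3 ≈ -2972.7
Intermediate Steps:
X = -4/3 (X = -(0 + 6)*(-3 + 5)/9 = -2*2/3 = -⅑*12 = -4/3 ≈ -1.3333)
o(s, v) = -4*s/3 + v*(-3 + v) (o(s, v) = -4*s/3 + (-3 + v)*v = -4*s/3 + v*(-3 + v))
-49*o(-5, -6) = -49*(-4/3*(-5) - 6*(-3 - 6)) = -49*(20/3 - 6*(-9)) = -49*(20/3 + 54) = -49*182/3 = -8918/3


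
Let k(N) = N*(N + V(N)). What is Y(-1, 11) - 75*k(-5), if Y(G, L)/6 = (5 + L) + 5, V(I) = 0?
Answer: -1749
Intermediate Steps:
Y(G, L) = 60 + 6*L (Y(G, L) = 6*((5 + L) + 5) = 6*(10 + L) = 60 + 6*L)
k(N) = N² (k(N) = N*(N + 0) = N*N = N²)
Y(-1, 11) - 75*k(-5) = (60 + 6*11) - 75*(-5)² = (60 + 66) - 75*25 = 126 - 1875 = -1749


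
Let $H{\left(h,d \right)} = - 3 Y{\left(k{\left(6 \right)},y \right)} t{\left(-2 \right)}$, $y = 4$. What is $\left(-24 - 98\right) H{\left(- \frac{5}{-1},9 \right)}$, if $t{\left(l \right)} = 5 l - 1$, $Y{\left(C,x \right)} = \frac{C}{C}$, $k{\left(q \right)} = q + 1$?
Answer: $-4026$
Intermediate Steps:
$k{\left(q \right)} = 1 + q$
$Y{\left(C,x \right)} = 1$
$t{\left(l \right)} = -1 + 5 l$
$H{\left(h,d \right)} = 33$ ($H{\left(h,d \right)} = \left(-3\right) 1 \left(-1 + 5 \left(-2\right)\right) = - 3 \left(-1 - 10\right) = \left(-3\right) \left(-11\right) = 33$)
$\left(-24 - 98\right) H{\left(- \frac{5}{-1},9 \right)} = \left(-24 - 98\right) 33 = \left(-122\right) 33 = -4026$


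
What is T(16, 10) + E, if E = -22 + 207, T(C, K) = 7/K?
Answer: 1857/10 ≈ 185.70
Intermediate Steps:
E = 185
T(16, 10) + E = 7/10 + 185 = 1857/10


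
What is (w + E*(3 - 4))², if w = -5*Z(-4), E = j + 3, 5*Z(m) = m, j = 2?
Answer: 1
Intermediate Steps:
Z(m) = m/5
E = 5 (E = 2 + 3 = 5)
w = 4 (w = -(-4) = -5*(-⅘) = 4)
(w + E*(3 - 4))² = (4 + 5*(3 - 4))² = (4 + 5*(-1))² = (4 - 5)² = (-1)² = 1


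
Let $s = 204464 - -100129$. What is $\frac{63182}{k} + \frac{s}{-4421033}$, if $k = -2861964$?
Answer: $- \frac{82218850547}{903774092058} \approx -0.090973$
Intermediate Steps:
$s = 304593$ ($s = 204464 + 100129 = 304593$)
$\frac{63182}{k} + \frac{s}{-4421033} = \frac{63182}{-2861964} + \frac{304593}{-4421033} = 63182 \left(- \frac{1}{2861964}\right) + 304593 \left(- \frac{1}{4421033}\right) = - \frac{4513}{204426} - \frac{304593}{4421033} = - \frac{82218850547}{903774092058}$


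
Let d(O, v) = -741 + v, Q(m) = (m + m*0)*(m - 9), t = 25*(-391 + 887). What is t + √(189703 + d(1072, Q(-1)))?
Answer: 12400 + 2*√47243 ≈ 12835.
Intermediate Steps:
t = 12400 (t = 25*496 = 12400)
Q(m) = m*(-9 + m) (Q(m) = (m + 0)*(-9 + m) = m*(-9 + m))
t + √(189703 + d(1072, Q(-1))) = 12400 + √(189703 + (-741 - (-9 - 1))) = 12400 + √(189703 + (-741 - 1*(-10))) = 12400 + √(189703 + (-741 + 10)) = 12400 + √(189703 - 731) = 12400 + √188972 = 12400 + 2*√47243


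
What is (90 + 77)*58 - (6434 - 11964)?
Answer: 15216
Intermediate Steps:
(90 + 77)*58 - (6434 - 11964) = 167*58 - 1*(-5530) = 9686 + 5530 = 15216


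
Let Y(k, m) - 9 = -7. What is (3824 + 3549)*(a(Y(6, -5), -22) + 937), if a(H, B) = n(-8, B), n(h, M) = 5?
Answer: 6945366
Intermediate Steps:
Y(k, m) = 2 (Y(k, m) = 9 - 7 = 2)
a(H, B) = 5
(3824 + 3549)*(a(Y(6, -5), -22) + 937) = (3824 + 3549)*(5 + 937) = 7373*942 = 6945366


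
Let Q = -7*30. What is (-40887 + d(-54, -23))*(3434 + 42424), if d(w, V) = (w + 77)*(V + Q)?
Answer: -2120749068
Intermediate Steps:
Q = -210
d(w, V) = (-210 + V)*(77 + w) (d(w, V) = (w + 77)*(V - 210) = (77 + w)*(-210 + V) = (-210 + V)*(77 + w))
(-40887 + d(-54, -23))*(3434 + 42424) = (-40887 + (-16170 - 210*(-54) + 77*(-23) - 23*(-54)))*(3434 + 42424) = (-40887 + (-16170 + 11340 - 1771 + 1242))*45858 = (-40887 - 5359)*45858 = -46246*45858 = -2120749068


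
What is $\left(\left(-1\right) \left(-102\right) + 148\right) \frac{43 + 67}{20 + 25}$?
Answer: $\frac{5500}{9} \approx 611.11$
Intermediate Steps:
$\left(\left(-1\right) \left(-102\right) + 148\right) \frac{43 + 67}{20 + 25} = \left(102 + 148\right) \frac{110}{45} = 250 \cdot 110 \cdot \frac{1}{45} = 250 \cdot \frac{22}{9} = \frac{5500}{9}$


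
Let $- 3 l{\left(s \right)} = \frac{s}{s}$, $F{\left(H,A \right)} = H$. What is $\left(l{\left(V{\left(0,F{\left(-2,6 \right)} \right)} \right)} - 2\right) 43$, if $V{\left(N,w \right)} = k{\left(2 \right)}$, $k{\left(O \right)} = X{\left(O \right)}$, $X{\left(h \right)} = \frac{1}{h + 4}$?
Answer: $- \frac{301}{3} \approx -100.33$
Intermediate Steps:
$X{\left(h \right)} = \frac{1}{4 + h}$
$k{\left(O \right)} = \frac{1}{4 + O}$
$V{\left(N,w \right)} = \frac{1}{6}$ ($V{\left(N,w \right)} = \frac{1}{4 + 2} = \frac{1}{6}$)
$l{\left(s \right)} = - \frac{1}{3}$ ($l{\left(s \right)} = - \frac{s \frac{1}{s}}{3} = \left(- \frac{1}{3}\right) 1 = - \frac{1}{3}$)
$\left(l{\left(V{\left(0,F{\left(-2,6 \right)} \right)} \right)} - 2\right) 43 = \left(- \frac{1}{3} - 2\right) 43 = \left(- \frac{7}{3}\right) 43 = - \frac{301}{3}$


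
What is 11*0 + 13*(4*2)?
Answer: 104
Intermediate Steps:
11*0 + 13*(4*2) = 0 + 13*8 = 0 + 104 = 104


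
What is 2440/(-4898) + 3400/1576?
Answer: 800485/482453 ≈ 1.6592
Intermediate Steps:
2440/(-4898) + 3400/1576 = 2440*(-1/4898) + 3400*(1/1576) = -1220/2449 + 425/197 = 800485/482453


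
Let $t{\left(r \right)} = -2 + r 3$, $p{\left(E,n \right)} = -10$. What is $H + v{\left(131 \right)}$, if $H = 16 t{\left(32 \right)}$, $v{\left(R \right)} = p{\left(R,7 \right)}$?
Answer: $1494$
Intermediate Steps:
$t{\left(r \right)} = -2 + 3 r$
$v{\left(R \right)} = -10$
$H = 1504$ ($H = 16 \left(-2 + 3 \cdot 32\right) = 16 \left(-2 + 96\right) = 16 \cdot 94 = 1504$)
$H + v{\left(131 \right)} = 1504 - 10 = 1494$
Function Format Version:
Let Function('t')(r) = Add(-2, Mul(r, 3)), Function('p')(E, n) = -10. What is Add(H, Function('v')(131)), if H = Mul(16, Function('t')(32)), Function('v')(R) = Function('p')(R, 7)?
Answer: 1494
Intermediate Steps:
Function('t')(r) = Add(-2, Mul(3, r))
Function('v')(R) = -10
H = 1504 (H = Mul(16, Add(-2, Mul(3, 32))) = Mul(16, Add(-2, 96)) = Mul(16, 94) = 1504)
Add(H, Function('v')(131)) = Add(1504, -10) = 1494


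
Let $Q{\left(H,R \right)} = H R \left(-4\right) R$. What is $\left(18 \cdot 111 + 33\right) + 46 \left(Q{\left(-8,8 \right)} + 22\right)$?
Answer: $97251$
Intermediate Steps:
$Q{\left(H,R \right)} = - 4 H R^{2}$ ($Q{\left(H,R \right)} = - 4 H R R = - 4 H R^{2}$)
$\left(18 \cdot 111 + 33\right) + 46 \left(Q{\left(-8,8 \right)} + 22\right) = \left(18 \cdot 111 + 33\right) + 46 \left(\left(-4\right) \left(-8\right) 8^{2} + 22\right) = \left(1998 + 33\right) + 46 \left(\left(-4\right) \left(-8\right) 64 + 22\right) = 2031 + 46 \left(2048 + 22\right) = 2031 + 46 \cdot 2070 = 2031 + 95220 = 97251$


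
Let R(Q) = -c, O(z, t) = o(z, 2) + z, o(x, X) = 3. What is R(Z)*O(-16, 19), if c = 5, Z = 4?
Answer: 65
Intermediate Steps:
O(z, t) = 3 + z
R(Q) = -5 (R(Q) = -1*5 = -5)
R(Z)*O(-16, 19) = -5*(3 - 16) = -5*(-13) = 65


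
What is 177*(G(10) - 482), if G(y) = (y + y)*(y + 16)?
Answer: 6726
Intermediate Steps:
G(y) = 2*y*(16 + y) (G(y) = (2*y)*(16 + y) = 2*y*(16 + y))
177*(G(10) - 482) = 177*(2*10*(16 + 10) - 482) = 177*(2*10*26 - 482) = 177*(520 - 482) = 177*38 = 6726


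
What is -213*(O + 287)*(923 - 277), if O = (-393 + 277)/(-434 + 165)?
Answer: -10638939762/269 ≈ -3.9550e+7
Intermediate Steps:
O = 116/269 (O = -116/(-269) = -116*(-1/269) = 116/269 ≈ 0.43123)
-213*(O + 287)*(923 - 277) = -213*(116/269 + 287)*(923 - 277) = -16468947*646/269 = -213*49948074/269 = -10638939762/269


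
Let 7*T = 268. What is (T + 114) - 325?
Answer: -1209/7 ≈ -172.71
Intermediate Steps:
T = 268/7 (T = (⅐)*268 = 268/7 ≈ 38.286)
(T + 114) - 325 = (268/7 + 114) - 325 = 1066/7 - 325 = -1209/7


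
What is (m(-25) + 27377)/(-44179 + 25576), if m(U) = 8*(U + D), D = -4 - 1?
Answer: -27137/18603 ≈ -1.4587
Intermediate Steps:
D = -5
m(U) = -40 + 8*U (m(U) = 8*(U - 5) = 8*(-5 + U) = -40 + 8*U)
(m(-25) + 27377)/(-44179 + 25576) = ((-40 + 8*(-25)) + 27377)/(-44179 + 25576) = ((-40 - 200) + 27377)/(-18603) = (-240 + 27377)*(-1/18603) = 27137*(-1/18603) = -27137/18603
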